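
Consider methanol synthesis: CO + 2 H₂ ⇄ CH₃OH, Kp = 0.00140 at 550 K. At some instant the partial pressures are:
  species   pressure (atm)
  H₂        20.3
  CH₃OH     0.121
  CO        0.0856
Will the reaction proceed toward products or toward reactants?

in the reverse direction

Qp = P(CH₃OH) / (P(CO)·P(H₂)²) = (0.121) / ((0.0856)·(20.3)²) = 0.00343
Qp = 0.00343 > Kp = 0.00140, so the reverse reaction proceeds.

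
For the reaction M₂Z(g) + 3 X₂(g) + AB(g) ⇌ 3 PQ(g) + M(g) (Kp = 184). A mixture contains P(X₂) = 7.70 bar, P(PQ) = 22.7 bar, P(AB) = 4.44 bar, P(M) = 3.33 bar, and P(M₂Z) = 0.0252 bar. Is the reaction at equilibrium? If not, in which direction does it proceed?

Qp = P(PQ)³·P(M) / (P(M₂Z)·P(X₂)³·P(AB)) = (22.7)³·(3.33) / ((0.0252)·(7.70)³·(4.44)) = 763
Qp = 763 > Kp = 184, so the reverse reaction proceeds.

reverse (toward reactants)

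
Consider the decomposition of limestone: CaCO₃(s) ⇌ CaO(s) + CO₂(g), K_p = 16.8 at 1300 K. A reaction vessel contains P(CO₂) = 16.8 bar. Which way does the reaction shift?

(CaCO₃, CaO are pure solids — omitted from Q_p.)
Q_p = P(CO₂) = 16.8
Q_p = 16.8 = K_p, so the system is already at equilibrium.

neither direction; the system is at equilibrium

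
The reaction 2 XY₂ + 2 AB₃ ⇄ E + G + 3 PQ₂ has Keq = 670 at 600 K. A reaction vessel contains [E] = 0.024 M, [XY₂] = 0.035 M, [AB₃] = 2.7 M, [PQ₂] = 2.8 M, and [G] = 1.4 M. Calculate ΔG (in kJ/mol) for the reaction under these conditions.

Q = [E]·[G]·[PQ₂]³ / ([XY₂]²·[AB₃]²) = (0.024)·(1.4)·(2.8)³ / ((0.035)²·(2.7)²) = 82.6
ΔG = RT ln(Q/Keq) = (8.314 J mol⁻¹ K⁻¹)(600 K) × ln(82.6/670)
   = (4.988 kJ/mol)(-2.093) = -10.4 kJ/mol
ΔG < 0, so the forward reaction is spontaneous (proceeds forward).

ΔG = -10.4 kJ/mol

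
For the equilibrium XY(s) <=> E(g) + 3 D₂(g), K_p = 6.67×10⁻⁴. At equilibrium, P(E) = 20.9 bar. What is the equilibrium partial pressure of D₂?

P(D₂) = 0.0317 bar

(XY is a pure solid — omitted from K_p.)
At equilibrium, K_p = P(E)·P(D₂)³ = 6.67×10⁻⁴.
(20.9)·(P(D₂))³ = 6.67×10⁻⁴
P(D₂)³ = 3.19×10⁻⁵ ⇒ P(D₂) = 0.0317 bar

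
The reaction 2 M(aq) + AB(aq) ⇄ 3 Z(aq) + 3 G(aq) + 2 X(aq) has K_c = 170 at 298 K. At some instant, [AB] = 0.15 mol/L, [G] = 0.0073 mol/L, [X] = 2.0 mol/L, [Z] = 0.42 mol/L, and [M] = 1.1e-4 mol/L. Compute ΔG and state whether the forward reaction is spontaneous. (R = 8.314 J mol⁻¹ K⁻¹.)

Q_c = [Z]³·[G]³·[X]² / ([M]²·[AB]) = (0.42)³·(0.0073)³·(2.0)² / ((1.1e-4)²·(0.15)) = 63.5
ΔG = RT ln(Q_c/K_c) = (8.314 J mol⁻¹ K⁻¹)(298 K) × ln(63.5/170)
   = (2.478 kJ/mol)(-0.9848) = -2.44 kJ/mol
ΔG < 0, so the forward reaction is spontaneous (proceeds forward).

ΔG = -2.44 kJ/mol; the forward reaction is spontaneous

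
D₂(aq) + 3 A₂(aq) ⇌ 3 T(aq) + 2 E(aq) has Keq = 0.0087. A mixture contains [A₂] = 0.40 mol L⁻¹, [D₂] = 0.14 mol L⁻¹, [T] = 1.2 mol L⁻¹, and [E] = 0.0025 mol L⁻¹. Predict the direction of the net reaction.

Q = [T]³·[E]² / ([D₂]·[A₂]³) = (1.2)³·(0.0025)² / ((0.14)·(0.40)³) = 0.0012
Q = 0.0012 < Keq = 0.0087, so the forward reaction proceeds.

forward (toward products)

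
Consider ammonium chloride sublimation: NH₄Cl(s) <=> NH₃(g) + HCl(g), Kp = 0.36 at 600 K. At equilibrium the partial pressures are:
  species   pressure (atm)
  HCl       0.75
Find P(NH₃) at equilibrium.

P(NH₃) = 0.48 atm

(NH₄Cl is a pure solid — omitted from Kp.)
At equilibrium, Kp = P(NH₃)·P(HCl) = 0.36.
(P(NH₃))·(0.75) = 0.36
P(NH₃) = 0.480 = 0.48 atm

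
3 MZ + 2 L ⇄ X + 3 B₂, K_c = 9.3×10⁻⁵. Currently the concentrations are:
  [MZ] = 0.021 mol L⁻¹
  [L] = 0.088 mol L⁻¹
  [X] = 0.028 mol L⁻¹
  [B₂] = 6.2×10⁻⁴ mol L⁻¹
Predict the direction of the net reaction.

at equilibrium

Q_c = [X]·[B₂]³ / ([MZ]³·[L]²) = (0.028)·(6.2×10⁻⁴)³ / ((0.021)³·(0.088)²) = 9.3×10⁻⁵
Q_c = 9.3×10⁻⁵ = K_c, so the system is already at equilibrium.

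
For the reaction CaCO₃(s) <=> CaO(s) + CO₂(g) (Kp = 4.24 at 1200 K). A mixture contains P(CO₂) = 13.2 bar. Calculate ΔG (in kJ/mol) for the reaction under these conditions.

ΔG = 11.3 kJ/mol

(CaCO₃, CaO are pure solids — omitted from Qp.)
Qp = P(CO₂) = 13.2
ΔG = RT ln(Qp/Kp) = (8.314 J mol⁻¹ K⁻¹)(1200 K) × ln(13.2/4.24)
   = (9.977 kJ/mol)(1.136) = 11.3 kJ/mol
ΔG > 0, so the forward reaction is non-spontaneous (proceeds in reverse).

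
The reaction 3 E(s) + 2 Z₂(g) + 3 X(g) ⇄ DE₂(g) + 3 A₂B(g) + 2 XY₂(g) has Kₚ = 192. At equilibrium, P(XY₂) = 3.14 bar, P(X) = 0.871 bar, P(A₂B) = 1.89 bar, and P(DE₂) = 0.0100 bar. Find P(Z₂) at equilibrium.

P(Z₂) = 0.0724 bar

(E is a pure solid — omitted from Kₚ.)
At equilibrium, Kₚ = P(DE₂)·P(A₂B)³·P(XY₂)² / (P(Z₂)²·P(X)³) = 192.
(0.0100)·(1.89)³·(3.14)² / ((P(Z₂))²·(0.871)³) = 192
P(Z₂)² = 0.00525 ⇒ P(Z₂) = 0.0724 bar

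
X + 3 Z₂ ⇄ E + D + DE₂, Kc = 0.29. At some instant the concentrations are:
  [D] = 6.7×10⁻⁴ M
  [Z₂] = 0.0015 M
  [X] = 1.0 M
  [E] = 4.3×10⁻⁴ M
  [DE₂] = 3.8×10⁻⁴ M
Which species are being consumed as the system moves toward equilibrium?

Qc = [E]·[D]·[DE₂] / ([X]·[Z₂]³) = (4.3×10⁻⁴)·(6.7×10⁻⁴)·(3.8×10⁻⁴) / ((1.0)·(0.0015)³) = 0.032
Qc = 0.032 < Kc = 0.29: net forward reaction.

X, Z₂ (reactants)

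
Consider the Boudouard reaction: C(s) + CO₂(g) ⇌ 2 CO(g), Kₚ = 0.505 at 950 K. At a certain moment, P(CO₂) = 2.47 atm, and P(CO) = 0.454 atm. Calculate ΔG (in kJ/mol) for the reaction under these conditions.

ΔG = -14.2 kJ/mol

(C is a pure solid — omitted from Qₚ.)
Qₚ = P(CO)² / P(CO₂) = (0.454)² / (2.47) = 0.0834
ΔG = RT ln(Qₚ/Kₚ) = (8.314 J mol⁻¹ K⁻¹)(950 K) × ln(0.0834/0.505)
   = (7.898 kJ/mol)(-1.801) = -14.2 kJ/mol
ΔG < 0, so the forward reaction is spontaneous (proceeds forward).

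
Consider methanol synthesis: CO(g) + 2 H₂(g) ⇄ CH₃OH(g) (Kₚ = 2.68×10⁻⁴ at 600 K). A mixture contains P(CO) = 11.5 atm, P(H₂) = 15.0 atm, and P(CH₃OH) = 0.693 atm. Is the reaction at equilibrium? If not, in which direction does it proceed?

neither direction; the system is at equilibrium

Qₚ = P(CH₃OH) / (P(CO)·P(H₂)²) = (0.693) / ((11.5)·(15.0)²) = 2.68×10⁻⁴
Qₚ = 2.68×10⁻⁴ = Kₚ, so the system is already at equilibrium.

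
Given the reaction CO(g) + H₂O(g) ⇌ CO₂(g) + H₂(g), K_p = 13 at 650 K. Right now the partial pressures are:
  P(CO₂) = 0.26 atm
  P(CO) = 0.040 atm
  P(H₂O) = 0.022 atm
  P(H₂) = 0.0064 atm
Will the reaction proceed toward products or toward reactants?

forward (toward products)

Q_p = P(CO₂)·P(H₂) / (P(CO)·P(H₂O)) = (0.26)·(0.0064) / ((0.040)·(0.022)) = 1.9
Q_p = 1.9 < K_p = 13, so the forward reaction proceeds.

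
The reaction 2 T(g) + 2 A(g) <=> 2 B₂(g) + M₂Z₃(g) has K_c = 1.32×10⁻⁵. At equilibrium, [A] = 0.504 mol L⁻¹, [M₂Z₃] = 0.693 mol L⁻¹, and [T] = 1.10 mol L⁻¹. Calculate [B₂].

[B₂] = 0.00242 mol L⁻¹

At equilibrium, K_c = [B₂]²·[M₂Z₃] / ([T]²·[A]²) = 1.32×10⁻⁵.
([B₂])²·(0.693) / ((1.10)²·(0.504)²) = 1.32×10⁻⁵
[B₂]² = 5.85×10⁻⁶ ⇒ [B₂] = 0.00242 mol L⁻¹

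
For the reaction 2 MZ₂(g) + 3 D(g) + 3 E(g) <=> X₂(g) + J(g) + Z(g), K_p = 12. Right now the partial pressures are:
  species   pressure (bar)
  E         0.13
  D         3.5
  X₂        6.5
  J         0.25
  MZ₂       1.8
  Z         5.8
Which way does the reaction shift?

Q_p = P(X₂)·P(J)·P(Z) / (P(MZ₂)²·P(D)³·P(E)³) = (6.5)·(0.25)·(5.8) / ((1.8)²·(3.5)³·(0.13)³) = 31
Q_p = 31 > K_p = 12, so the reverse reaction proceeds.

toward reactants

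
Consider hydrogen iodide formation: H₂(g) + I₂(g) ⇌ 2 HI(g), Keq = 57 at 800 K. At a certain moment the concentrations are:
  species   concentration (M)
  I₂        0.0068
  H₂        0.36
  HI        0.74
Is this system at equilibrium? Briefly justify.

Q = [HI]² / ([H₂]·[I₂]) = (0.74)² / ((0.36)·(0.0068)) = 220
Q = 220 > Keq = 57: net reverse reaction.

no; Q > K, reaction proceeds in reverse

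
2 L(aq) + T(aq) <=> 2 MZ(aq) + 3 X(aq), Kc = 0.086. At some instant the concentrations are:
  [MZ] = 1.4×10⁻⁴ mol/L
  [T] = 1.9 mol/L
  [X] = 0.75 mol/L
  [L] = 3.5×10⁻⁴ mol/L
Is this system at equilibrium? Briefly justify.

no; Q < K, reaction proceeds forward

Qc = [MZ]²·[X]³ / ([L]²·[T]) = (1.4×10⁻⁴)²·(0.75)³ / ((3.5×10⁻⁴)²·(1.9)) = 0.036
Qc = 0.036 < Kc = 0.086: net forward reaction.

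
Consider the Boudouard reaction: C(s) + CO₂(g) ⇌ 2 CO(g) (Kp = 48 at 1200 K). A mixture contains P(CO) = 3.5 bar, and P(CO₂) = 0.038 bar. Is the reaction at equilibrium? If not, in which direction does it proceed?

(C is a pure solid — omitted from Qp.)
Qp = P(CO)² / P(CO₂) = (3.5)² / (0.038) = 320
Qp = 320 > Kp = 48, so the reverse reaction proceeds.

toward reactants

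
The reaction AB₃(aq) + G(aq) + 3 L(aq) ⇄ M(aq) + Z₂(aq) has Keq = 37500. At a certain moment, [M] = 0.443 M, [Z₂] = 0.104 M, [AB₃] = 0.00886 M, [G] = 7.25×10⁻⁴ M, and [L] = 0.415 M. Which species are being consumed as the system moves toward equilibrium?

M, Z₂ (products)

Q = [M]·[Z₂] / ([AB₃]·[G]·[L]³) = (0.443)·(0.104) / ((0.00886)·(7.25×10⁻⁴)·(0.415)³) = 1.00×10⁵
Q = 1.00×10⁵ > Keq = 37500: net reverse reaction.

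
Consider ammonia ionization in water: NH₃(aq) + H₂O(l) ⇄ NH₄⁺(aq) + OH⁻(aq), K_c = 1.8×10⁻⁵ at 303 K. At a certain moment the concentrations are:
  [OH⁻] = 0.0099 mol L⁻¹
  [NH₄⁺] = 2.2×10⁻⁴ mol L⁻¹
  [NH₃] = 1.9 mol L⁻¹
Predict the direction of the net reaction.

(H₂O is a pure liquid — omitted from Q_c.)
Q_c = [NH₄⁺]·[OH⁻] / [NH₃] = (2.2×10⁻⁴)·(0.0099) / (1.9) = 1.1×10⁻⁶
Q_c = 1.1×10⁻⁶ < K_c = 1.8×10⁻⁵, so the forward reaction proceeds.

to the right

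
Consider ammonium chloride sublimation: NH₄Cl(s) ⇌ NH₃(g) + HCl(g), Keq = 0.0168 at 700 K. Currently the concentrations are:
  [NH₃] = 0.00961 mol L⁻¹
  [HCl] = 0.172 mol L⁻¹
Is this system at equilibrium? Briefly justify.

no; Q < K, reaction proceeds forward

(NH₄Cl is a pure solid — omitted from Q.)
Q = [NH₃]·[HCl] = (0.00961)·(0.172) = 0.00165
Q = 0.00165 < Keq = 0.0168: net forward reaction.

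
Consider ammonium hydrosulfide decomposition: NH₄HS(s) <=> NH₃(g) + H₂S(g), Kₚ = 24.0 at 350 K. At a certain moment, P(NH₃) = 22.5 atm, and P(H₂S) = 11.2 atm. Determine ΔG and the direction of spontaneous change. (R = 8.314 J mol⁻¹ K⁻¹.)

ΔG = 6.84 kJ/mol; the forward reaction is non-spontaneous

(NH₄HS is a pure solid — omitted from Qₚ.)
Qₚ = P(NH₃)·P(H₂S) = (22.5)·(11.2) = 252
ΔG = RT ln(Qₚ/Kₚ) = (8.314 J mol⁻¹ K⁻¹)(350 K) × ln(252/24.0)
   = (2.910 kJ/mol)(2.351) = 6.84 kJ/mol
ΔG > 0, so the forward reaction is non-spontaneous (proceeds in reverse).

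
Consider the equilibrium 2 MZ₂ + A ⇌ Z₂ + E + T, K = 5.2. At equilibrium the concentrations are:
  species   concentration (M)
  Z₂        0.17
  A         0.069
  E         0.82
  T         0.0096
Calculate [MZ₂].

At equilibrium, K = [Z₂]·[E]·[T] / ([MZ₂]²·[A]) = 5.2.
(0.17)·(0.82)·(0.0096) / (([MZ₂])²·(0.069)) = 5.2
[MZ₂]² = 0.00373 ⇒ [MZ₂] = 0.061 M

[MZ₂] = 0.061 M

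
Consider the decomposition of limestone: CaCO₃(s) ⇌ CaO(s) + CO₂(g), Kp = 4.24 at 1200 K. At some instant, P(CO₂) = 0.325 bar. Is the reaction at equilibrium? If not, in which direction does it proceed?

(CaCO₃, CaO are pure solids — omitted from Qp.)
Qp = P(CO₂) = 0.325
Qp = 0.325 < Kp = 4.24, so the forward reaction proceeds.

toward products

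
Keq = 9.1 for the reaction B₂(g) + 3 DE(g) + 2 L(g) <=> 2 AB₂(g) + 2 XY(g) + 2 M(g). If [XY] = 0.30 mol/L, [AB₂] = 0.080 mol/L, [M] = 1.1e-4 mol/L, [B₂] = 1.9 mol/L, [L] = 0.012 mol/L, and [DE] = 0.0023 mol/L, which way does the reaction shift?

Q = [AB₂]²·[XY]²·[M]² / ([B₂]·[DE]³·[L]²) = (0.080)²·(0.30)²·(1.1e-4)² / ((1.9)·(0.0023)³·(0.012)²) = 2.1
Q = 2.1 < Keq = 9.1, so the forward reaction proceeds.

toward products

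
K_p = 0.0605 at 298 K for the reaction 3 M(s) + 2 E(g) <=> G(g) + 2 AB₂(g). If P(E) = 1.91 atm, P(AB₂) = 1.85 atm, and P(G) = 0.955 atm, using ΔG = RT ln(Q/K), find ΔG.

(M is a pure solid — omitted from Q_p.)
Q_p = P(G)·P(AB₂)² / P(E)² = (0.955)·(1.85)² / (1.91)² = 0.896
ΔG = RT ln(Q_p/K_p) = (8.314 J mol⁻¹ K⁻¹)(298 K) × ln(0.896/0.0605)
   = (2.478 kJ/mol)(2.695) = 6.68 kJ/mol
ΔG > 0, so the forward reaction is non-spontaneous (proceeds in reverse).

ΔG = 6.68 kJ/mol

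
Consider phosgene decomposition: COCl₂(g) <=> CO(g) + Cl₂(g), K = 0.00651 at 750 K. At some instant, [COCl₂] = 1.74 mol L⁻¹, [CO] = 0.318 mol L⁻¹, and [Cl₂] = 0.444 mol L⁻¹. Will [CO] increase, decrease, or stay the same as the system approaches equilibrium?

Q = [CO]·[Cl₂] / [COCl₂] = (0.318)·(0.444) / (1.74) = 0.0811
Q = 0.0811 > K = 0.00651: net reverse reaction.
CO is a product, so it decreases.

decrease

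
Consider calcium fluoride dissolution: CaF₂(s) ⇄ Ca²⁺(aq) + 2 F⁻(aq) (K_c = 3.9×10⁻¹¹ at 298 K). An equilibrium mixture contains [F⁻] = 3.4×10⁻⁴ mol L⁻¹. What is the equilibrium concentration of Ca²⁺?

[Ca²⁺] = 3.4×10⁻⁴ mol L⁻¹

(CaF₂ is a pure solid — omitted from K_c.)
At equilibrium, K_c = [Ca²⁺]·[F⁻]² = 3.9×10⁻¹¹.
([Ca²⁺])·(3.4×10⁻⁴)² = 3.9×10⁻¹¹
[Ca²⁺] = 3.37×10⁻⁴ = 3.4×10⁻⁴ mol L⁻¹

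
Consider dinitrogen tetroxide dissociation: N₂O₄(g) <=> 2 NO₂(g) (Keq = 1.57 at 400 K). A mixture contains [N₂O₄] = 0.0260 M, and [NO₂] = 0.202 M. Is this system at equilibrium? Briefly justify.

Q = [NO₂]² / [N₂O₄] = (0.202)² / (0.0260) = 1.57
Q = 1.57 = Keq; the system is at equilibrium.

yes, at equilibrium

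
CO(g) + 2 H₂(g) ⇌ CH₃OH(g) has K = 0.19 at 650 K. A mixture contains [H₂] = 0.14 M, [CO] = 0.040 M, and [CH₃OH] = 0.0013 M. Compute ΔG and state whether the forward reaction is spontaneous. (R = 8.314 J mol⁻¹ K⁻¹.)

ΔG = 11.7 kJ/mol; the forward reaction is non-spontaneous

Q = [CH₃OH] / ([CO]·[H₂]²) = (0.0013) / ((0.040)·(0.14)²) = 1.66
ΔG = RT ln(Q/K) = (8.314 J mol⁻¹ K⁻¹)(650 K) × ln(1.66/0.19)
   = (5.404 kJ/mol)(2.168) = 11.7 kJ/mol
ΔG > 0, so the forward reaction is non-spontaneous (proceeds in reverse).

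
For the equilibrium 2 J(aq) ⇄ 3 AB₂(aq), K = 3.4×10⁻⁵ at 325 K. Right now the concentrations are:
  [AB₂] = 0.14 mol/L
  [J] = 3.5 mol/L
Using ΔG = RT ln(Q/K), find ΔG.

ΔG = 5.09 kJ/mol

Q = [AB₂]³ / [J]² = (0.14)³ / (3.5)² = 2.24×10⁻⁴
ΔG = RT ln(Q/K) = (8.314 J mol⁻¹ K⁻¹)(325 K) × ln(2.24×10⁻⁴/3.4×10⁻⁵)
   = (2.702 kJ/mol)(1.885) = 5.09 kJ/mol
ΔG > 0, so the forward reaction is non-spontaneous (proceeds in reverse).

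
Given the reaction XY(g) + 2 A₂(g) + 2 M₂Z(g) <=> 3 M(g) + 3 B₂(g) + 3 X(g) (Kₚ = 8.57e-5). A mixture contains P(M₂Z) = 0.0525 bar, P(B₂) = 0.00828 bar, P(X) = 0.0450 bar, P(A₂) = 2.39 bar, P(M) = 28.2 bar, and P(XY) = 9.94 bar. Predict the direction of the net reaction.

Qₚ = P(M)³·P(B₂)³·P(X)³ / (P(XY)·P(A₂)²·P(M₂Z)²) = (28.2)³·(0.00828)³·(0.0450)³ / ((9.94)·(2.39)²·(0.0525)²) = 7.41e-6
Qₚ = 7.41e-6 < Kₚ = 8.57e-5, so the forward reaction proceeds.

forward (toward products)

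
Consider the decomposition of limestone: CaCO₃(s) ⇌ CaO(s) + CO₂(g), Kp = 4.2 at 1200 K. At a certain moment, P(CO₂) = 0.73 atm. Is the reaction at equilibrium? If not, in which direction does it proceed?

to the right

(CaCO₃, CaO are pure solids — omitted from Qp.)
Qp = P(CO₂) = 0.73
Qp = 0.73 < Kp = 4.2, so the forward reaction proceeds.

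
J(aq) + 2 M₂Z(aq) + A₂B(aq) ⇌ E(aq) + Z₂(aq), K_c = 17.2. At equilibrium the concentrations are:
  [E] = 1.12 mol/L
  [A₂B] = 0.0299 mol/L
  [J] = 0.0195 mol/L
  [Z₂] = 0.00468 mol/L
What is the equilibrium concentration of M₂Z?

[M₂Z] = 0.723 mol/L

At equilibrium, K_c = [E]·[Z₂] / ([J]·[M₂Z]²·[A₂B]) = 17.2.
(1.12)·(0.00468) / ((0.0195)·([M₂Z])²·(0.0299)) = 17.2
[M₂Z]² = 0.523 ⇒ [M₂Z] = 0.723 mol/L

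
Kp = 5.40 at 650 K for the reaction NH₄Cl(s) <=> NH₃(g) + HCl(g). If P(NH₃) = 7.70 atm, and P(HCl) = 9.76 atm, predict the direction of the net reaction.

(NH₄Cl is a pure solid — omitted from Qp.)
Qp = P(NH₃)·P(HCl) = (7.70)·(9.76) = 75.2
Qp = 75.2 > Kp = 5.40, so the reverse reaction proceeds.

reverse (toward reactants)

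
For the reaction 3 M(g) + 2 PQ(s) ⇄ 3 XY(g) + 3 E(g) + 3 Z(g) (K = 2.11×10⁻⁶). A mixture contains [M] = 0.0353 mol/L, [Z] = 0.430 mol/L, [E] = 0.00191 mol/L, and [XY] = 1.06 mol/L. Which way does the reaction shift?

(PQ is a pure solid — omitted from Q.)
Q = [XY]³·[E]³·[Z]³ / [M]³ = (1.06)³·(0.00191)³·(0.430)³ / (0.0353)³ = 1.50×10⁻⁵
Q = 1.50×10⁻⁵ > K = 2.11×10⁻⁶, so the reverse reaction proceeds.

in the reverse direction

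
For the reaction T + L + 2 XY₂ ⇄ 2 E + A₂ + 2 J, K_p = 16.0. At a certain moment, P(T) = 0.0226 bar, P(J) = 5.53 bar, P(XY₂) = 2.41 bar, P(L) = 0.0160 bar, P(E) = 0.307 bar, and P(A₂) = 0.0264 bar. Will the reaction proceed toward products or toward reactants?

Q_p = P(E)²·P(A₂)·P(J)² / (P(T)·P(L)·P(XY₂)²) = (0.307)²·(0.0264)·(5.53)² / ((0.0226)·(0.0160)·(2.41)²) = 36.2
Q_p = 36.2 > K_p = 16.0, so the reverse reaction proceeds.

toward reactants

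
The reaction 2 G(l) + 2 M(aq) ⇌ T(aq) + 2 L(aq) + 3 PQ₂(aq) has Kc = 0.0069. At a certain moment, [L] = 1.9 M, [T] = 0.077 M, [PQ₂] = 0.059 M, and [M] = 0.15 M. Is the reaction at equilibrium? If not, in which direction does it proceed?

(G is a pure liquid — omitted from Qc.)
Qc = [T]·[L]²·[PQ₂]³ / [M]² = (0.077)·(1.9)²·(0.059)³ / (0.15)² = 0.0025
Qc = 0.0025 < Kc = 0.0069, so the forward reaction proceeds.

toward products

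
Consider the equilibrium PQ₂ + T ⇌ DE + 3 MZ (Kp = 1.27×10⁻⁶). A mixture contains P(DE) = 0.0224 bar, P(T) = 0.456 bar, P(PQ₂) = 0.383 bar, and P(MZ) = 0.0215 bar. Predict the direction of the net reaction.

Qp = P(DE)·P(MZ)³ / (P(PQ₂)·P(T)) = (0.0224)·(0.0215)³ / ((0.383)·(0.456)) = 1.27×10⁻⁶
Qp = 1.27×10⁻⁶ = Kp, so the system is already at equilibrium.

at equilibrium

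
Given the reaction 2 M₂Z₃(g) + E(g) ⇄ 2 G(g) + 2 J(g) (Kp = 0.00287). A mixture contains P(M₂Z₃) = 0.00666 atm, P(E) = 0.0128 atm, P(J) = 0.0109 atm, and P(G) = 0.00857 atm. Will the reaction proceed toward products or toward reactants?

Qp = P(G)²·P(J)² / (P(M₂Z₃)²·P(E)) = (0.00857)²·(0.0109)² / ((0.00666)²·(0.0128)) = 0.0154
Qp = 0.0154 > Kp = 0.00287, so the reverse reaction proceeds.

in the reverse direction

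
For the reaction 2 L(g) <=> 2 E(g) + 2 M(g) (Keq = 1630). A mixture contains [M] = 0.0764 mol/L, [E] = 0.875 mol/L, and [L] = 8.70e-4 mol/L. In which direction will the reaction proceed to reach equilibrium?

Q = [E]²·[M]² / [L]² = (0.875)²·(0.0764)² / (8.70e-4)² = 5900
Q = 5900 > Keq = 1630, so the reverse reaction proceeds.

in the reverse direction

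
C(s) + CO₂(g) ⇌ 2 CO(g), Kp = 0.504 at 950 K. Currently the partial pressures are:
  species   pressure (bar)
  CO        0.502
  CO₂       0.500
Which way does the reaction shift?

(C is a pure solid — omitted from Qp.)
Qp = P(CO)² / P(CO₂) = (0.502)² / (0.500) = 0.504
Qp = 0.504 = Kp, so the system is already at equilibrium.

no net change (already at equilibrium)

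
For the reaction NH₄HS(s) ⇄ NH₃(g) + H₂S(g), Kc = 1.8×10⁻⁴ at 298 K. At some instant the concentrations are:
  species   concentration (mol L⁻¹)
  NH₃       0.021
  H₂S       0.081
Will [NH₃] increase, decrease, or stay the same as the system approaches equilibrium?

decrease

(NH₄HS is a pure solid — omitted from Qc.)
Qc = [NH₃]·[H₂S] = (0.021)·(0.081) = 0.0017
Qc = 0.0017 > Kc = 1.8×10⁻⁴: net reverse reaction.
NH₃ is a product, so it decreases.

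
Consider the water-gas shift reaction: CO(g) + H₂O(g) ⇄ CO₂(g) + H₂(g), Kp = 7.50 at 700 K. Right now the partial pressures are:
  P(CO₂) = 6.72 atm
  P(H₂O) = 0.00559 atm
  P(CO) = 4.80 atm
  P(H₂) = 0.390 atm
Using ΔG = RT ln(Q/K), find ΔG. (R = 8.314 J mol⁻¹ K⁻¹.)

ΔG = 14.9 kJ/mol

Qp = P(CO₂)·P(H₂) / (P(CO)·P(H₂O)) = (6.72)·(0.390) / ((4.80)·(0.00559)) = 97.7
ΔG = RT ln(Qp/Kp) = (8.314 J mol⁻¹ K⁻¹)(700 K) × ln(97.7/7.50)
   = (5.820 kJ/mol)(2.567) = 14.9 kJ/mol
ΔG > 0, so the forward reaction is non-spontaneous (proceeds in reverse).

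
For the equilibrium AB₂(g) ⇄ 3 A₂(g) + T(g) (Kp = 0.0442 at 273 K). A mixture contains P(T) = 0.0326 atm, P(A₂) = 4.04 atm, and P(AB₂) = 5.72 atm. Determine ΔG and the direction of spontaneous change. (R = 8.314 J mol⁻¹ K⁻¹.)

Qp = P(A₂)³·P(T) / P(AB₂) = (4.04)³·(0.0326) / (5.72) = 0.376
ΔG = RT ln(Qp/Kp) = (8.314 J mol⁻¹ K⁻¹)(273 K) × ln(0.376/0.0442)
   = (2.270 kJ/mol)(2.141) = 4.86 kJ/mol
ΔG > 0, so the forward reaction is non-spontaneous (proceeds in reverse).

ΔG = 4.86 kJ/mol; the forward reaction is non-spontaneous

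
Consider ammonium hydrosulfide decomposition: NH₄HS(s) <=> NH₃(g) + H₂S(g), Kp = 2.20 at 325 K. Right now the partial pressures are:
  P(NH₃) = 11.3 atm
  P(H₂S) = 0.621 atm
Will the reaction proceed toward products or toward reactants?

(NH₄HS is a pure solid — omitted from Qp.)
Qp = P(NH₃)·P(H₂S) = (11.3)·(0.621) = 7.02
Qp = 7.02 > Kp = 2.20, so the reverse reaction proceeds.

toward reactants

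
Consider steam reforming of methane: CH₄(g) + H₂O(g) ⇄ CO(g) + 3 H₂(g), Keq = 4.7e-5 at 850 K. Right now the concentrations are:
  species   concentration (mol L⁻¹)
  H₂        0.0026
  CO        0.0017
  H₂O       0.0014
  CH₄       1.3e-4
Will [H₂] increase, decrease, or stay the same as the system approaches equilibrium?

decrease

Q = [CO]·[H₂]³ / ([CH₄]·[H₂O]) = (0.0017)·(0.0026)³ / ((1.3e-4)·(0.0014)) = 1.6e-4
Q = 1.6e-4 > Keq = 4.7e-5: net reverse reaction.
H₂ is a product, so it decreases.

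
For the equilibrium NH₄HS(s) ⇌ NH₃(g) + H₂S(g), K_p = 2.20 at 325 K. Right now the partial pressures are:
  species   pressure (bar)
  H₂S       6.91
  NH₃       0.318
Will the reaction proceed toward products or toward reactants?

(NH₄HS is a pure solid — omitted from Q_p.)
Q_p = P(NH₃)·P(H₂S) = (0.318)·(6.91) = 2.20
Q_p = 2.20 = K_p, so the system is already at equilibrium.

no net change (already at equilibrium)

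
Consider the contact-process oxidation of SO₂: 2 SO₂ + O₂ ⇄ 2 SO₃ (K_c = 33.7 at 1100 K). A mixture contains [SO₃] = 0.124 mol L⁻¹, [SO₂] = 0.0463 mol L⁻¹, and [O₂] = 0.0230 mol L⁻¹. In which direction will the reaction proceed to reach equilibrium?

toward reactants

Q_c = [SO₃]² / ([SO₂]²·[O₂]) = (0.124)² / ((0.0463)²·(0.0230)) = 312
Q_c = 312 > K_c = 33.7, so the reverse reaction proceeds.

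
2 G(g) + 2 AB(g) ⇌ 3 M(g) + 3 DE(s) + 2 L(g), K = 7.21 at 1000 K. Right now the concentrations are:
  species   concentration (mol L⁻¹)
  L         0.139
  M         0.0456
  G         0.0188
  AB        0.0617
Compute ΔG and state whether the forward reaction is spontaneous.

(DE is a pure solid — omitted from Q.)
Q = [M]³·[L]² / ([G]²·[AB]²) = (0.0456)³·(0.139)² / ((0.0188)²·(0.0617)²) = 1.36
ΔG = RT ln(Q/K) = (8.314 J mol⁻¹ K⁻¹)(1000 K) × ln(1.36/7.21)
   = (8.314 kJ/mol)(-1.668) = -13.9 kJ/mol
ΔG < 0, so the forward reaction is spontaneous (proceeds forward).

ΔG = -13.9 kJ/mol; the forward reaction is spontaneous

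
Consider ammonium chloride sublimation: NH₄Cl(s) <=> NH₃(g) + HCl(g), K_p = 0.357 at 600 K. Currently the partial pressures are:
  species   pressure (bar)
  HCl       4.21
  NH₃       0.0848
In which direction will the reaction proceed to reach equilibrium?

at equilibrium

(NH₄Cl is a pure solid — omitted from Q_p.)
Q_p = P(NH₃)·P(HCl) = (0.0848)·(4.21) = 0.357
Q_p = 0.357 = K_p, so the system is already at equilibrium.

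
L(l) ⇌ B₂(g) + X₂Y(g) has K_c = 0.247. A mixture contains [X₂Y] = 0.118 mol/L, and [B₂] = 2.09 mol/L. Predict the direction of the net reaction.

(L is a pure liquid — omitted from Q_c.)
Q_c = [B₂]·[X₂Y] = (2.09)·(0.118) = 0.247
Q_c = 0.247 = K_c, so the system is already at equilibrium.

no net change (already at equilibrium)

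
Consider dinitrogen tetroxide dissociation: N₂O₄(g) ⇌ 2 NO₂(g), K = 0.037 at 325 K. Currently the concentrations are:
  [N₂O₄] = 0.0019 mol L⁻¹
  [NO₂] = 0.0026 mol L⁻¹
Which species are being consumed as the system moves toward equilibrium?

N₂O₄ (reactants)

Q = [NO₂]² / [N₂O₄] = (0.0026)² / (0.0019) = 0.0036
Q = 0.0036 < K = 0.037: net forward reaction.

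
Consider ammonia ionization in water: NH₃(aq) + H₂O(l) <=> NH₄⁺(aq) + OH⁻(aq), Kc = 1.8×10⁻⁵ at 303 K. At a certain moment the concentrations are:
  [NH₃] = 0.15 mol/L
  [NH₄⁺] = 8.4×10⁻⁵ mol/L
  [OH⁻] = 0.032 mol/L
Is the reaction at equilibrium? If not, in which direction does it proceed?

(H₂O is a pure liquid — omitted from Qc.)
Qc = [NH₄⁺]·[OH⁻] / [NH₃] = (8.4×10⁻⁵)·(0.032) / (0.15) = 1.8×10⁻⁵
Qc = 1.8×10⁻⁵ = Kc, so the system is already at equilibrium.

at equilibrium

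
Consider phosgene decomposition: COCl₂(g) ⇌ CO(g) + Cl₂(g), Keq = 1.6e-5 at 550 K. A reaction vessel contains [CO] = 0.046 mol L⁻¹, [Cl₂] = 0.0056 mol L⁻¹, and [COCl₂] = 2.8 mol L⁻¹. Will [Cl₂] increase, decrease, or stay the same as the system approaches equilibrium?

decrease

Q = [CO]·[Cl₂] / [COCl₂] = (0.046)·(0.0056) / (2.8) = 9.2e-5
Q = 9.2e-5 > Keq = 1.6e-5: net reverse reaction.
Cl₂ is a product, so it decreases.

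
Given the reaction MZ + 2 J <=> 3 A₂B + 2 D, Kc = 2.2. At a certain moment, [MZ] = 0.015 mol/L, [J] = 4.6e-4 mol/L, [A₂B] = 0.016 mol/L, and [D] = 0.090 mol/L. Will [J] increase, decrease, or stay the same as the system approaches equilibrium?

increase

Qc = [A₂B]³·[D]² / ([MZ]·[J]²) = (0.016)³·(0.090)² / ((0.015)·(4.6e-4)²) = 10
Qc = 10 > Kc = 2.2: net reverse reaction.
J is a reactant, so it increases.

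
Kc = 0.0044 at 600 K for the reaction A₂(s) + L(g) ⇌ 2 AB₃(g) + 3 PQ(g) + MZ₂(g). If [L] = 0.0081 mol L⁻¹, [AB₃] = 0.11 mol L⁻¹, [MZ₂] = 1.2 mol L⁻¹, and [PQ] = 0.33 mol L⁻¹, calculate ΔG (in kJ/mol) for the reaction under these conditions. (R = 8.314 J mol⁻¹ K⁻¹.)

(A₂ is a pure solid — omitted from Qc.)
Qc = [AB₃]²·[PQ]³·[MZ₂] / [L] = (0.11)²·(0.33)³·(1.2) / (0.0081) = 0.0644
ΔG = RT ln(Qc/Kc) = (8.314 J mol⁻¹ K⁻¹)(600 K) × ln(0.0644/0.0044)
   = (4.988 kJ/mol)(2.684) = 13.4 kJ/mol
ΔG > 0, so the forward reaction is non-spontaneous (proceeds in reverse).

ΔG = 13.4 kJ/mol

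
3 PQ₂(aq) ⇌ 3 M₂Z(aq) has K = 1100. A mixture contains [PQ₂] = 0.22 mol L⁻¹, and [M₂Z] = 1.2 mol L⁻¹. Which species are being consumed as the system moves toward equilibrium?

Q = [M₂Z]³ / [PQ₂]³ = (1.2)³ / (0.22)³ = 160
Q = 160 < K = 1100: net forward reaction.

PQ₂ (reactants)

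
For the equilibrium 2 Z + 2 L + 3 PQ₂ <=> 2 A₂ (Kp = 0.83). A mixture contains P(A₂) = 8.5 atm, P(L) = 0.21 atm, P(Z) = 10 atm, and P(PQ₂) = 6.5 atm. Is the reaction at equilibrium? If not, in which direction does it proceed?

Qp = P(A₂)² / (P(Z)²·P(L)²·P(PQ₂)³) = (8.5)² / ((10)²·(0.21)²·(6.5)³) = 0.060
Qp = 0.060 < Kp = 0.83, so the forward reaction proceeds.

to the right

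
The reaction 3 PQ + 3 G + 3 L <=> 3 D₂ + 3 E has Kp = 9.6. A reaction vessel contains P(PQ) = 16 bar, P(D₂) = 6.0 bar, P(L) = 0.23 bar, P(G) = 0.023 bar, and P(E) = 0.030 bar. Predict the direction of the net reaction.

Qp = P(D₂)³·P(E)³ / (P(PQ)³·P(G)³·P(L)³) = (6.0)³·(0.030)³ / ((16)³·(0.023)³·(0.23)³) = 9.6
Qp = 9.6 = Kp, so the system is already at equilibrium.

no net change (already at equilibrium)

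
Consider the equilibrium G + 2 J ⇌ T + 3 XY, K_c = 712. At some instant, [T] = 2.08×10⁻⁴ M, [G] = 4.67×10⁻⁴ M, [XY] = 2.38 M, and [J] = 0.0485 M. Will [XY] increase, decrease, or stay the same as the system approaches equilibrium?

Q_c = [T]·[XY]³ / ([G]·[J]²) = (2.08×10⁻⁴)·(2.38)³ / ((4.67×10⁻⁴)·(0.0485)²) = 2550
Q_c = 2550 > K_c = 712: net reverse reaction.
XY is a product, so it decreases.

decrease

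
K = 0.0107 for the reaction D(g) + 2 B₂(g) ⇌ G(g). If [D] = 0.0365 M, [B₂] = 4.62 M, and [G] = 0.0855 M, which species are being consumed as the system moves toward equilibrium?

Q = [G] / ([D]·[B₂]²) = (0.0855) / ((0.0365)·(4.62)²) = 0.110
Q = 0.110 > K = 0.0107: net reverse reaction.

G (products)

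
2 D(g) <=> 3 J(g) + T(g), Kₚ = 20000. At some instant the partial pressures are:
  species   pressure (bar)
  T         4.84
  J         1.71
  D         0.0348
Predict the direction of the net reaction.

at equilibrium

Qₚ = P(J)³·P(T) / P(D)² = (1.71)³·(4.84) / (0.0348)² = 20000
Qₚ = 20000 = Kₚ, so the system is already at equilibrium.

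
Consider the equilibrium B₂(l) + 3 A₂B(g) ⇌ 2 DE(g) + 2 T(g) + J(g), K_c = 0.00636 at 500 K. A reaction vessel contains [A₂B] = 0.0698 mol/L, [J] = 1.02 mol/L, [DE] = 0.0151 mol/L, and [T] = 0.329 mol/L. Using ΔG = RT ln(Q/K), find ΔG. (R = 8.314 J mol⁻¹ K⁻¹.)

ΔG = 10.2 kJ/mol

(B₂ is a pure liquid — omitted from Q_c.)
Q_c = [DE]²·[T]²·[J] / [A₂B]³ = (0.0151)²·(0.329)²·(1.02) / (0.0698)³ = 0.0740
ΔG = RT ln(Q_c/K_c) = (8.314 J mol⁻¹ K⁻¹)(500 K) × ln(0.0740/0.00636)
   = (4.157 kJ/mol)(2.454) = 10.2 kJ/mol
ΔG > 0, so the forward reaction is non-spontaneous (proceeds in reverse).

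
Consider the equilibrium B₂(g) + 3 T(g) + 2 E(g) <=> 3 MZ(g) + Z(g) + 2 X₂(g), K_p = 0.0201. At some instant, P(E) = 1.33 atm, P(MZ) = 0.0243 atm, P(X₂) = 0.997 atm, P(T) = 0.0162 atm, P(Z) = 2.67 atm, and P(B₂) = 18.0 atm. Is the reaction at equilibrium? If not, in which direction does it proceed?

Q_p = P(MZ)³·P(Z)·P(X₂)² / (P(B₂)·P(T)³·P(E)²) = (0.0243)³·(2.67)·(0.997)² / ((18.0)·(0.0162)³·(1.33)²) = 0.281
Q_p = 0.281 > K_p = 0.0201, so the reverse reaction proceeds.

reverse (toward reactants)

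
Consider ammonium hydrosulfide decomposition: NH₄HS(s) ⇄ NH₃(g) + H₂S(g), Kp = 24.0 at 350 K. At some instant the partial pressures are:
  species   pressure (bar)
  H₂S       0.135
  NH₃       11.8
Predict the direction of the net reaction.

toward products

(NH₄HS is a pure solid — omitted from Qp.)
Qp = P(NH₃)·P(H₂S) = (11.8)·(0.135) = 1.59
Qp = 1.59 < Kp = 24.0, so the forward reaction proceeds.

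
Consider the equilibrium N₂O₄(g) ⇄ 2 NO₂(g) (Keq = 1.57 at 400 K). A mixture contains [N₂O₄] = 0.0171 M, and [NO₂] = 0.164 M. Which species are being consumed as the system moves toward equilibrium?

none (at equilibrium)

Q = [NO₂]² / [N₂O₄] = (0.164)² / (0.0171) = 1.57
Q = 1.57 = Keq; the system is at equilibrium.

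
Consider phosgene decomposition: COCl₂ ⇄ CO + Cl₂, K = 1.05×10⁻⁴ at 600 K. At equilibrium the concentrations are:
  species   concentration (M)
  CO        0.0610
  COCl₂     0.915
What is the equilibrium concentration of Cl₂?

[Cl₂] = 0.00157 M

At equilibrium, K = [CO]·[Cl₂] / [COCl₂] = 1.05×10⁻⁴.
(0.0610)·([Cl₂]) / (0.915) = 1.05×10⁻⁴
[Cl₂] = 0.00157 M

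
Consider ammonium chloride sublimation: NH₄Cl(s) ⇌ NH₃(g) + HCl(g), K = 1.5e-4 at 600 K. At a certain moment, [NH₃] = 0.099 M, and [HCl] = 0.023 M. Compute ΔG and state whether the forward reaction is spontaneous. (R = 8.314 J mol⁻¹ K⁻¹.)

(NH₄Cl is a pure solid — omitted from Q.)
Q = [NH₃]·[HCl] = (0.099)·(0.023) = 0.00228
ΔG = RT ln(Q/K) = (8.314 J mol⁻¹ K⁻¹)(600 K) × ln(0.00228/1.5e-4)
   = (4.988 kJ/mol)(2.721) = 13.6 kJ/mol
ΔG > 0, so the forward reaction is non-spontaneous (proceeds in reverse).

ΔG = 13.6 kJ/mol; the forward reaction is non-spontaneous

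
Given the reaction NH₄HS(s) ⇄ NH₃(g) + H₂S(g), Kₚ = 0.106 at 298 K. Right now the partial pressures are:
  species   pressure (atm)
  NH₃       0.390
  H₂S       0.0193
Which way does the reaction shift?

(NH₄HS is a pure solid — omitted from Qₚ.)
Qₚ = P(NH₃)·P(H₂S) = (0.390)·(0.0193) = 0.00753
Qₚ = 0.00753 < Kₚ = 0.106, so the forward reaction proceeds.

in the forward direction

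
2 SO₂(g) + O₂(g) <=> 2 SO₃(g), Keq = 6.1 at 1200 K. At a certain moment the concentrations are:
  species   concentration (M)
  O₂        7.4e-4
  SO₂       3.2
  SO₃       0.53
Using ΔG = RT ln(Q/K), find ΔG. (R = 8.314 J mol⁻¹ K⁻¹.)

Q = [SO₃]² / ([SO₂]²·[O₂]) = (0.53)² / ((3.2)²·(7.4e-4)) = 37.1
ΔG = RT ln(Q/Keq) = (8.314 J mol⁻¹ K⁻¹)(1200 K) × ln(37.1/6.1)
   = (9.977 kJ/mol)(1.805) = 18.0 kJ/mol
ΔG > 0, so the forward reaction is non-spontaneous (proceeds in reverse).

ΔG = 18.0 kJ/mol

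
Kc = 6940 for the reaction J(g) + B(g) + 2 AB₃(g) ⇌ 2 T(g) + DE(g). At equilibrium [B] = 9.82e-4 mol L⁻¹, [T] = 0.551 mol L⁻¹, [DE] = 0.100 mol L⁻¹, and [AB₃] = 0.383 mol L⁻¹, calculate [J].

[J] = 0.0304 mol L⁻¹

At equilibrium, Kc = [T]²·[DE] / ([J]·[B]·[AB₃]²) = 6940.
(0.551)²·(0.100) / (([J])·(9.82e-4)·(0.383)²) = 6940
[J] = 0.0304 mol L⁻¹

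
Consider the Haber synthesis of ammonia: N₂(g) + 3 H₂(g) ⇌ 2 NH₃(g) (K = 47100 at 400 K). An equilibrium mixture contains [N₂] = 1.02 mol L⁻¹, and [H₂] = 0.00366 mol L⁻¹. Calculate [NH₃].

[NH₃] = 0.0485 mol L⁻¹

At equilibrium, K = [NH₃]² / ([N₂]·[H₂]³) = 47100.
([NH₃])² / ((1.02)·(0.00366)³) = 47100
[NH₃]² = 0.00236 ⇒ [NH₃] = 0.0485 mol L⁻¹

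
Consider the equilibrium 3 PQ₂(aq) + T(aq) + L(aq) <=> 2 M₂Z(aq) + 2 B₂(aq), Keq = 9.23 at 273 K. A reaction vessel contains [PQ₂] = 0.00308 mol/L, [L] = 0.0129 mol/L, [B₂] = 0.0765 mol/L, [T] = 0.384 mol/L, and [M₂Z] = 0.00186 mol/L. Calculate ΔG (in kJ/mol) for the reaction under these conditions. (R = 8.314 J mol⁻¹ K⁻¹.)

Q = [M₂Z]²·[B₂]² / ([PQ₂]³·[T]·[L]) = (0.00186)²·(0.0765)² / ((0.00308)³·(0.384)·(0.0129)) = 140
ΔG = RT ln(Q/Keq) = (8.314 J mol⁻¹ K⁻¹)(273 K) × ln(140/9.23)
   = (2.270 kJ/mol)(2.719) = 6.17 kJ/mol
ΔG > 0, so the forward reaction is non-spontaneous (proceeds in reverse).

ΔG = 6.17 kJ/mol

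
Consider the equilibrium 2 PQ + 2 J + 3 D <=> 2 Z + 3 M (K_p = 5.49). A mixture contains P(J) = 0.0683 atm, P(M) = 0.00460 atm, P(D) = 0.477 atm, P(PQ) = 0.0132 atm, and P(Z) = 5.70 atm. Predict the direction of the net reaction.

Q_p = P(Z)²·P(M)³ / (P(PQ)²·P(J)²·P(D)³) = (5.70)²·(0.00460)³ / ((0.0132)²·(0.0683)²·(0.477)³) = 35.8
Q_p = 35.8 > K_p = 5.49, so the reverse reaction proceeds.

in the reverse direction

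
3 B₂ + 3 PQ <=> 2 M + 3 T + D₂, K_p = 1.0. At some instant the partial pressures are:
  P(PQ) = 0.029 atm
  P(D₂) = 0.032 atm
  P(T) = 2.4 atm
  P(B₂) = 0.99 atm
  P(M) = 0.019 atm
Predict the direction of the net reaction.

reverse (toward reactants)

Q_p = P(M)²·P(T)³·P(D₂) / (P(B₂)³·P(PQ)³) = (0.019)²·(2.4)³·(0.032) / ((0.99)³·(0.029)³) = 6.7
Q_p = 6.7 > K_p = 1.0, so the reverse reaction proceeds.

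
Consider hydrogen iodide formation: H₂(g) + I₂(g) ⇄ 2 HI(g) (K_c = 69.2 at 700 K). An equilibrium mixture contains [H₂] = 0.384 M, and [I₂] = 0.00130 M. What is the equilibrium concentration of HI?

[HI] = 0.186 M

At equilibrium, K_c = [HI]² / ([H₂]·[I₂]) = 69.2.
([HI])² / ((0.384)·(0.00130)) = 69.2
[HI]² = 0.0345 ⇒ [HI] = 0.186 M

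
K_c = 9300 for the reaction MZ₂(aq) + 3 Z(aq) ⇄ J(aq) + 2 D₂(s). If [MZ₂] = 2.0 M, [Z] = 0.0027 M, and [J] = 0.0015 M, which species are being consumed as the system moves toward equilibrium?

(D₂ is a pure solid — omitted from Q_c.)
Q_c = [J] / ([MZ₂]·[Z]³) = (0.0015) / ((2.0)·(0.0027)³) = 38000
Q_c = 38000 > K_c = 9300: net reverse reaction.

J, D₂ (products)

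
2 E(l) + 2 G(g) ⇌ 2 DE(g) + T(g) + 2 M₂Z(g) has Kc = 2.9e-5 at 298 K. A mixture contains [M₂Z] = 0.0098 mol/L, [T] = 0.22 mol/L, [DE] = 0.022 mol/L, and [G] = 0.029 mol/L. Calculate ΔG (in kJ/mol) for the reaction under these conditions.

(E is a pure liquid — omitted from Qc.)
Qc = [DE]²·[T]·[M₂Z]² / [G]² = (0.022)²·(0.22)·(0.0098)² / (0.029)² = 1.22e-5
ΔG = RT ln(Qc/Kc) = (8.314 J mol⁻¹ K⁻¹)(298 K) × ln(1.22e-5/2.9e-5)
   = (2.478 kJ/mol)(-0.8659) = -2.15 kJ/mol
ΔG < 0, so the forward reaction is spontaneous (proceeds forward).

ΔG = -2.15 kJ/mol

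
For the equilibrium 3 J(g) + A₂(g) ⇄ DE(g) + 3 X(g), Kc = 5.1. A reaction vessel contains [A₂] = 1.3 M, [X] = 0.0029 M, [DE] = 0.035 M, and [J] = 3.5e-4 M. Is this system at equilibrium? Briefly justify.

no; Q > K, reaction proceeds in reverse

Qc = [DE]·[X]³ / ([J]³·[A₂]) = (0.035)·(0.0029)³ / ((3.5e-4)³·(1.3)) = 15
Qc = 15 > Kc = 5.1: net reverse reaction.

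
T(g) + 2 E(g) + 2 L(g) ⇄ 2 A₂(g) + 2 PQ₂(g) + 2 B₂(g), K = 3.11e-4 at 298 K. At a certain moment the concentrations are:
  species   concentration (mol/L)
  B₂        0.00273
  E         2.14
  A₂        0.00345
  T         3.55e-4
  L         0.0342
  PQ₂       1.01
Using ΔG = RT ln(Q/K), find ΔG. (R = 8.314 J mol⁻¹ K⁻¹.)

ΔG = -4.65 kJ/mol

Q = [A₂]²·[PQ₂]²·[B₂]² / ([T]·[E]²·[L]²) = (0.00345)²·(1.01)²·(0.00273)² / ((3.55e-4)·(2.14)²·(0.0342)²) = 4.76e-5
ΔG = RT ln(Q/K) = (8.314 J mol⁻¹ K⁻¹)(298 K) × ln(4.76e-5/3.11e-4)
   = (2.478 kJ/mol)(-1.877) = -4.65 kJ/mol
ΔG < 0, so the forward reaction is spontaneous (proceeds forward).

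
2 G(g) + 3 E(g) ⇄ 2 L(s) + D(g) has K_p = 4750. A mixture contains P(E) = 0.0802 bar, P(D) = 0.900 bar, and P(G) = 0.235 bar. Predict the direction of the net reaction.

in the reverse direction

(L is a pure solid — omitted from Q_p.)
Q_p = P(D) / (P(G)²·P(E)³) = (0.900) / ((0.235)²·(0.0802)³) = 31600
Q_p = 31600 > K_p = 4750, so the reverse reaction proceeds.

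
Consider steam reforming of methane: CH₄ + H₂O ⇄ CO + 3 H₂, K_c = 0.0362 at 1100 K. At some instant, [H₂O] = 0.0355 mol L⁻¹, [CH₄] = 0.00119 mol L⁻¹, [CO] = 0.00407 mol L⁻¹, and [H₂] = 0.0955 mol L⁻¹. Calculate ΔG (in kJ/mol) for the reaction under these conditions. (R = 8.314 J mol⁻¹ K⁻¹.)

ΔG = 7.69 kJ/mol

Q_c = [CO]·[H₂]³ / ([CH₄]·[H₂O]) = (0.00407)·(0.0955)³ / ((0.00119)·(0.0355)) = 0.0839
ΔG = RT ln(Q_c/K_c) = (8.314 J mol⁻¹ K⁻¹)(1100 K) × ln(0.0839/0.0362)
   = (9.145 kJ/mol)(0.8406) = 7.69 kJ/mol
ΔG > 0, so the forward reaction is non-spontaneous (proceeds in reverse).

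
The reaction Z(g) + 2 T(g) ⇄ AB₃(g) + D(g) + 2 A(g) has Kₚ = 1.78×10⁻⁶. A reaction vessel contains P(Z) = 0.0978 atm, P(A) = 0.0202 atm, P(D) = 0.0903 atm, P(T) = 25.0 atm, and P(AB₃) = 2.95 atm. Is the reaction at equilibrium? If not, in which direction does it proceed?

no net change (already at equilibrium)

Qₚ = P(AB₃)·P(D)·P(A)² / (P(Z)·P(T)²) = (2.95)·(0.0903)·(0.0202)² / ((0.0978)·(25.0)²) = 1.78×10⁻⁶
Qₚ = 1.78×10⁻⁶ = Kₚ, so the system is already at equilibrium.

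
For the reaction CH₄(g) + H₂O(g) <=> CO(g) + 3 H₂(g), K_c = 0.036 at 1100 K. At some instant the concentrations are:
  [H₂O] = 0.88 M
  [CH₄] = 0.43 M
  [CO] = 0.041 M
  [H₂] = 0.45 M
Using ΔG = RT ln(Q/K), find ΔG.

Q_c = [CO]·[H₂]³ / ([CH₄]·[H₂O]) = (0.041)·(0.45)³ / ((0.43)·(0.88)) = 0.00987
ΔG = RT ln(Q_c/K_c) = (8.314 J mol⁻¹ K⁻¹)(1100 K) × ln(0.00987/0.036)
   = (9.145 kJ/mol)(-1.294) = -11.8 kJ/mol
ΔG < 0, so the forward reaction is spontaneous (proceeds forward).

ΔG = -11.8 kJ/mol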